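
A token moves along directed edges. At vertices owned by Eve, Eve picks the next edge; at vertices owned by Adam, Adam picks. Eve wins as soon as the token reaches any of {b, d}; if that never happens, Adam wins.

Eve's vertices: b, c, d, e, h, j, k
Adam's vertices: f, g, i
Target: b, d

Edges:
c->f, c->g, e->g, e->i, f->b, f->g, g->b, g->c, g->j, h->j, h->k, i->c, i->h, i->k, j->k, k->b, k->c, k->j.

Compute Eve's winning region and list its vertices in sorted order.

b, d, h, j, k

A0 = {b, d}
A1: add {k} — k (Eve) has k→b.
A2: add {h, j} — h (Eve) has h→k; j (Eve) has j→k.
A3 = A2; e.g. c (Eve) has no edge into A2. Fixed point.
Eve's winning region = {b, d, h, j, k}.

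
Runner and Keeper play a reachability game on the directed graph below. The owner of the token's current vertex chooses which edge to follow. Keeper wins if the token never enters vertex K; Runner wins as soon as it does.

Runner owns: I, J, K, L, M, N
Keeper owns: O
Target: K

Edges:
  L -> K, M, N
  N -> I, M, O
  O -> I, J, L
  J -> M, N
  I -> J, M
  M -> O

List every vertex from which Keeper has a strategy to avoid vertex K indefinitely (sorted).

I, J, M, N, O

A0 = {K}
A1: add {L} — L (Runner) has L→K.
A2 = A1; e.g. I (Runner) has no edge into A1. Fixed point.
Runner's attractor = {K, L}; Keeper avoids the target exactly from the complement.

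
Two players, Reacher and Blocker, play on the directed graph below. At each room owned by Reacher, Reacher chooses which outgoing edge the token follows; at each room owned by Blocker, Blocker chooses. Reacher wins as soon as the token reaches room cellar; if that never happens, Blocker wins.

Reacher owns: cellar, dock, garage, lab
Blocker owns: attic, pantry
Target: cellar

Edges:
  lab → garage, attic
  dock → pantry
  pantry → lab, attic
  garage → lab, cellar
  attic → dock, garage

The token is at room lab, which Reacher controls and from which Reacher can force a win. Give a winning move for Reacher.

A0 = {cellar}
A1: add {garage} — garage (Reacher) has garage→cellar.
A2: add {lab} — lab (Reacher) has lab→garage.
A3 = A2; e.g. dock (Reacher) has no edge into A2. Fixed point.
From lab, successor garage is in the attractor (rank 1); the other successor attic is not.

garage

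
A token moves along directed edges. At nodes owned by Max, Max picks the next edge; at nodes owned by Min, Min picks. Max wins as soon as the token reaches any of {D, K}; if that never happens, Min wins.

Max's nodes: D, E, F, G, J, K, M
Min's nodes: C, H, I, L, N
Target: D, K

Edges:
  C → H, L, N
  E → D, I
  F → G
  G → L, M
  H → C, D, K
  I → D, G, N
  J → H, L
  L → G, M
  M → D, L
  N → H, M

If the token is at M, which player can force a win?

Max

A0 = {D, K}
A1: add {E, M} — E (Max) has E→D; M (Max) has M→D.
M ∈ A1, so Max can force the target.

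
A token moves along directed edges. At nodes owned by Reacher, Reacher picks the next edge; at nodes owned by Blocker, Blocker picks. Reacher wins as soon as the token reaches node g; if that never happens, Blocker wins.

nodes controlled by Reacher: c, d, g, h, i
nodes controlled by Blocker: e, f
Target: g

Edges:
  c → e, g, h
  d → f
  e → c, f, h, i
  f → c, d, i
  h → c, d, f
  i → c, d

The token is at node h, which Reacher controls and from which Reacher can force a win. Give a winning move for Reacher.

c

A0 = {g}
A1: add {c} — c (Reacher) has c→g.
A2: add {h, i} — h (Reacher) has h→c; i (Reacher) has i→c.
A3 = A2; e.g. d (Reacher) has no edge into A2. Fixed point.
From h, successor c is in the attractor (rank 1); the other successors d, f are not.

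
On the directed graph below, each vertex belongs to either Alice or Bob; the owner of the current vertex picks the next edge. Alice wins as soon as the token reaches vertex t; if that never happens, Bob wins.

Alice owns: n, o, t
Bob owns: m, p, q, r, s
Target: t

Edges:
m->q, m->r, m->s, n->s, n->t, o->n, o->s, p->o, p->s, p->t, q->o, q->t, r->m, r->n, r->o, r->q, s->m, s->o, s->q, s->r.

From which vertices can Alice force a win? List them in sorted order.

A0 = {t}
A1: add {n} — n (Alice) has n→t.
A2: add {o} — o (Alice) has o→n.
A3: add {q} — q (Bob): all of {o, t} already in.
A4 = A3; e.g. m (Bob) can still go to r. Fixed point.
Alice's winning region = {n, o, q, t}.

n, o, q, t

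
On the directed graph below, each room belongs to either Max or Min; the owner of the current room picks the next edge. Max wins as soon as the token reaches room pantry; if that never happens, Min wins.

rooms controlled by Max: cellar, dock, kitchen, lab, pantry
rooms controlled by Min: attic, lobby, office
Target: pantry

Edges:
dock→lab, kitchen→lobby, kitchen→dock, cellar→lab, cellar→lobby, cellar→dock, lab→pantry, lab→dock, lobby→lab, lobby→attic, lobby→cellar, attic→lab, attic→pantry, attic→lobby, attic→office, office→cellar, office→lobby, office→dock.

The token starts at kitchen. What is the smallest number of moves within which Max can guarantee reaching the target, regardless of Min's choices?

3

A0 = {pantry}
A1: add {lab} — lab (Max) has lab→pantry.
A2: add {cellar, dock} — cellar (Max) has cellar→lab; dock (Max) has dock→lab.
A3: add {kitchen} — kitchen (Max) has kitchen→dock.
A4 = A3; e.g. attic (Min) can still go to lobby. Fixed point.
kitchen enters the attractor at level 3, so Max can force the target in 3 moves from there.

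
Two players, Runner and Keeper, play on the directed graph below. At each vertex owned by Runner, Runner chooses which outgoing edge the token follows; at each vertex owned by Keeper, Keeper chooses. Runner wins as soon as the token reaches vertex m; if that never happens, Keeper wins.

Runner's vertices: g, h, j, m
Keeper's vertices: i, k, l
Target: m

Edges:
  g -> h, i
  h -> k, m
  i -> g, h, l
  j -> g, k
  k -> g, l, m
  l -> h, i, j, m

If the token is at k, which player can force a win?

Keeper

A0 = {m}
A1: add {h} — h (Runner) has h→m.
A2: add {g} — g (Runner) has g→h.
A3: add {j} — j (Runner) has j→g.
A4 = A3; e.g. i (Keeper) can still go to l. Fixed point.
k never enters the attractor, so Keeper can avoid the target forever.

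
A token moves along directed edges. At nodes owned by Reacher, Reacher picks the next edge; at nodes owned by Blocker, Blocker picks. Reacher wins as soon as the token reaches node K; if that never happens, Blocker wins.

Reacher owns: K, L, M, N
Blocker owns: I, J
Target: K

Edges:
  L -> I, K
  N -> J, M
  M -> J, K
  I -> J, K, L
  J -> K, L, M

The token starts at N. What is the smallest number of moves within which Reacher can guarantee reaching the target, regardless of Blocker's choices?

A0 = {K}
A1: add {L, M} — L (Reacher) has L→K; M (Reacher) has M→K.
A2: add {J, N} — J (Blocker): all of {K, L, M} already in; N (Reacher) has N→M.
N enters the attractor at level 2, so Reacher can force the target in 2 moves from there.

2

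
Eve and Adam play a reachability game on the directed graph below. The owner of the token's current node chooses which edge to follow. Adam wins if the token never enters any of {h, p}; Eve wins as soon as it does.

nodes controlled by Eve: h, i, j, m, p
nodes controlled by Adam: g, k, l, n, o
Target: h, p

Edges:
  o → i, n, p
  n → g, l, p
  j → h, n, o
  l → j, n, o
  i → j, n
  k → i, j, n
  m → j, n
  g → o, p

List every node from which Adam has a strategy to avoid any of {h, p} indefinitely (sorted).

A0 = {h, p}
A1: add {j} — j (Eve) has j→h.
A2: add {i, m} — i (Eve) has i→j; m (Eve) has m→j.
A3 = A2; e.g. g (Adam) can still go to o. Fixed point.
Eve's attractor = {h, i, j, m, p}; Adam avoids the target exactly from the complement.

g, k, l, n, o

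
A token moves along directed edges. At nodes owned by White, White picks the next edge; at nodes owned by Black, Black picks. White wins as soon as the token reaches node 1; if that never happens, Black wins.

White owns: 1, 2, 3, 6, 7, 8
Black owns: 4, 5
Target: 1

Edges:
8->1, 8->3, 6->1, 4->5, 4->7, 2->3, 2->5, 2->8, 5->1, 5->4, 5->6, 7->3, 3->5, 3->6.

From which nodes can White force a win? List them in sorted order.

1, 2, 3, 6, 7, 8

A0 = {1}
A1: add {6, 8} — 6 (White) has 6→1; 8 (White) has 8→1.
A2: add {2, 3} — 2 (White) has 2→8; 3 (White) has 3→6.
A3: add {7} — 7 (White) has 7→3.
A4 = A3; e.g. 4 (Black) can still go to 5. Fixed point.
White's winning region = {1, 2, 3, 6, 7, 8}.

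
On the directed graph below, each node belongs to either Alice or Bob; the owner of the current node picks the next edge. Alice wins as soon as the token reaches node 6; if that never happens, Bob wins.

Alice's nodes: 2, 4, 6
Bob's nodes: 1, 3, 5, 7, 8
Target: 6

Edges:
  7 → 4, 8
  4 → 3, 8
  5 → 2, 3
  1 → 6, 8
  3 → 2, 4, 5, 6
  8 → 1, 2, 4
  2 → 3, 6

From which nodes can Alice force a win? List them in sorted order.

A0 = {6}
A1: add {2} — 2 (Alice) has 2→6.
A2 = A1; e.g. 1 (Bob) can still go to 8. Fixed point.
Alice's winning region = {2, 6}.

2, 6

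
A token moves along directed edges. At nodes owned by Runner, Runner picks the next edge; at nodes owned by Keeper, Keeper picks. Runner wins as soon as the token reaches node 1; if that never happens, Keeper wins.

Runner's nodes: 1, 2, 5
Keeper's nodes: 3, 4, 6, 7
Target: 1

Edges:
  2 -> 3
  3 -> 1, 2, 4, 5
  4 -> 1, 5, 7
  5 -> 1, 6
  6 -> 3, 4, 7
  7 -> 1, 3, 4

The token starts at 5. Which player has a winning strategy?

Runner

A0 = {1}
A1: add {5} — 5 (Runner) has 5→1.
A2 = A1; e.g. 2 (Runner) has no edge into A1. Fixed point.
5 ∈ A1, so Runner can force the target.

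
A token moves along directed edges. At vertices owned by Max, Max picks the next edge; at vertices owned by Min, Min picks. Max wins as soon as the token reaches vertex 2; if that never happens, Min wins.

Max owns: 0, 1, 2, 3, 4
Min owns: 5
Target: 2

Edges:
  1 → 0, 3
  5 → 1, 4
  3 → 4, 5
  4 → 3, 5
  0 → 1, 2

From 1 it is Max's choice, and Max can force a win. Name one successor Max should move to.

A0 = {2}
A1: add {0} — 0 (Max) has 0→2.
A2: add {1} — 1 (Max) has 1→0.
A3 = A2; e.g. 3 (Max) has no edge into A2. Fixed point.
From 1, successor 0 is in the attractor (rank 1); the other successor 3 is not.

0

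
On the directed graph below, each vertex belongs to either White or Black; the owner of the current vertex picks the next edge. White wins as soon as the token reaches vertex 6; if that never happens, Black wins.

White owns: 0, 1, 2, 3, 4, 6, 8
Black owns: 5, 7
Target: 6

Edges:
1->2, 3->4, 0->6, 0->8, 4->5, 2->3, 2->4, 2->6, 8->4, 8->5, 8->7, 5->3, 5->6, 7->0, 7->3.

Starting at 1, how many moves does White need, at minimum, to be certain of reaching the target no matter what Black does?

A0 = {6}
A1: add {0, 2} — 0 (White) has 0→6; 2 (White) has 2→6.
A2: add {1} — 1 (White) has 1→2.
A3 = A2; e.g. 3 (White) has no edge into A2. Fixed point.
1 enters the attractor at level 2, so White can force the target in 2 moves from there.

2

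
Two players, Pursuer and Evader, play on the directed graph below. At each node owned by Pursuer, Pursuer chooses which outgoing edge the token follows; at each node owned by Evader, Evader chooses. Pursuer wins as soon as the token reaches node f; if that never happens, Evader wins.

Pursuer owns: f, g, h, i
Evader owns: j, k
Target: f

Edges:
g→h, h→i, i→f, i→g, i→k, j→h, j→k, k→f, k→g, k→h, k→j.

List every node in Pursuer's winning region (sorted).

f, g, h, i

A0 = {f}
A1: add {i} — i (Pursuer) has i→f.
A2: add {h} — h (Pursuer) has h→i.
A3: add {g} — g (Pursuer) has g→h.
A4 = A3; e.g. j (Evader) can still go to k. Fixed point.
Pursuer's winning region = {f, g, h, i}.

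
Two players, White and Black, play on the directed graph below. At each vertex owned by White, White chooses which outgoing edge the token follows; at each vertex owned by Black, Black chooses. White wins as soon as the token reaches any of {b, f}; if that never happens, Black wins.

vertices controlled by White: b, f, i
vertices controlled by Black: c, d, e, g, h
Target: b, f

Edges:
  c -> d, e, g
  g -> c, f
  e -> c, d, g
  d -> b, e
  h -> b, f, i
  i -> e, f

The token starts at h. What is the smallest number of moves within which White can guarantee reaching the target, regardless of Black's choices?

2

A0 = {b, f}
A1: add {i} — i (White) has i→f.
A2: add {h} — h (Black): all of {b, f, i} already in.
A3 = A2; e.g. c (Black) can still go to d. Fixed point.
h enters the attractor at level 2, so White can force the target in 2 moves from there.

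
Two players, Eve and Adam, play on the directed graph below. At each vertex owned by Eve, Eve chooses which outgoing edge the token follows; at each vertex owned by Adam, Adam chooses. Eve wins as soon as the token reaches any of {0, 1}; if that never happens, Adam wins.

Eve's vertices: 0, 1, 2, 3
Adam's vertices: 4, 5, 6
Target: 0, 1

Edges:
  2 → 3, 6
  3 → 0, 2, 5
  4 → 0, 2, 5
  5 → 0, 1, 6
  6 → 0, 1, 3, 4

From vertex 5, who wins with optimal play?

A0 = {0, 1}
A1: add {3} — 3 (Eve) has 3→0.
A2: add {2} — 2 (Eve) has 2→3.
A3 = A2; e.g. 4 (Adam) can still go to 5. Fixed point.
5 never enters the attractor, so Adam can avoid the target forever.

Adam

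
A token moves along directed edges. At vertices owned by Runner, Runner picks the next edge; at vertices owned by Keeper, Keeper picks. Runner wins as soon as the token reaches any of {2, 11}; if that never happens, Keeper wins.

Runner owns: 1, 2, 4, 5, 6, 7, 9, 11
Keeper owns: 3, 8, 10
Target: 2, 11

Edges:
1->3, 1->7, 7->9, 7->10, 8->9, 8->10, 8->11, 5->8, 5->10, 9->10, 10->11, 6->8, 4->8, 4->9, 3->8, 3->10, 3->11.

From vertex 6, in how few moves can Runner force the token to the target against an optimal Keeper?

A0 = {2, 11}
A1: add {10} — 10 (Keeper): all of {11} already in.
A2: add {5, 7, 9} — 5 (Runner) has 5→10; 7 (Runner) has 7→10; 9 (Runner) has 9→10.
A3: add {1, 4, 8} — 1 (Runner) has 1→7; 4 (Runner) has 4→9; 8 (Keeper): all of {9, 10, 11} already in.
A4: add {3, 6} — 3 (Keeper): all of {8, 10, 11} already in; 6 (Runner) has 6→8.
A4 = all vertices. Fixed point.
6 enters the attractor at level 4, so Runner can force the target in 4 moves from there.

4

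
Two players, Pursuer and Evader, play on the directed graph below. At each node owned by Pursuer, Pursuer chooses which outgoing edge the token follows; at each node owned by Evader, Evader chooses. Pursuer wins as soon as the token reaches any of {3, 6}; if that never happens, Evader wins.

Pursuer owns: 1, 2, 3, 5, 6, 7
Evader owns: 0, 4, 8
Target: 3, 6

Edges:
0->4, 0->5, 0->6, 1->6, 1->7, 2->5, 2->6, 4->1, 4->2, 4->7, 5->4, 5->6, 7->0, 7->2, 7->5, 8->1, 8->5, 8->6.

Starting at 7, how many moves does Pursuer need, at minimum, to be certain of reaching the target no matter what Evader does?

2

A0 = {3, 6}
A1: add {1, 2, 5} — 1 (Pursuer) has 1→6; 2 (Pursuer) has 2→6; 5 (Pursuer) has 5→6.
A2: add {7, 8} — 7 (Pursuer) has 7→2; 8 (Evader): all of {1, 5, 6} already in.
7 enters the attractor at level 2, so Pursuer can force the target in 2 moves from there.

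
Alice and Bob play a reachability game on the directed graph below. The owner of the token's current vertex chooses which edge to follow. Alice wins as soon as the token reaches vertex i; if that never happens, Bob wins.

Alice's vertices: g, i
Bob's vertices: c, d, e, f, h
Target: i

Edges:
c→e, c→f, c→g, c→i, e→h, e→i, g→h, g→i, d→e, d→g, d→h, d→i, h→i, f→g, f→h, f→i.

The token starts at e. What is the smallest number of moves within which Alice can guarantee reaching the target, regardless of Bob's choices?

A0 = {i}
A1: add {g, h} — g (Alice) has g→i; h (Bob): all of {i} already in.
A2: add {e, f} — e (Bob): all of {h, i} already in; f (Bob): all of {g, h, i} already in.
e enters the attractor at level 2, so Alice can force the target in 2 moves from there.

2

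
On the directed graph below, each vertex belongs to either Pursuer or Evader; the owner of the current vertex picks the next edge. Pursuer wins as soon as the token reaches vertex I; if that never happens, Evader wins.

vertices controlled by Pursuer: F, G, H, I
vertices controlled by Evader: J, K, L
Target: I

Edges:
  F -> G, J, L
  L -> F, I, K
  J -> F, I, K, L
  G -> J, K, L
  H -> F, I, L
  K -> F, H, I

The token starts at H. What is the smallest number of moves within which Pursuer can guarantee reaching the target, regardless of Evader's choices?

1

A0 = {I}
A1: add {H} — H (Pursuer) has H→I.
A2 = A1; e.g. F (Pursuer) has no edge into A1. Fixed point.
H enters the attractor at level 1, so Pursuer can force the target in 1 move from there.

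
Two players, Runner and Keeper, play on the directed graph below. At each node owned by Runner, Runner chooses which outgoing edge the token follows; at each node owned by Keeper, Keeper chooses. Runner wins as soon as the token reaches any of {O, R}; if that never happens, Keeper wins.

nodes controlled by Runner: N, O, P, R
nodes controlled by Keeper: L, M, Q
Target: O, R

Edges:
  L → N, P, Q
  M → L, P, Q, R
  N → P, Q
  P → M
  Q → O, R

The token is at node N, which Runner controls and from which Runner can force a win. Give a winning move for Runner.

Q

A0 = {O, R}
A1: add {Q} — Q (Keeper): all of {O, R} already in.
A2: add {N} — N (Runner) has N→Q.
A3 = A2; e.g. L (Keeper) can still go to P. Fixed point.
From N, successor Q is in the attractor (rank 1); the other successor P is not.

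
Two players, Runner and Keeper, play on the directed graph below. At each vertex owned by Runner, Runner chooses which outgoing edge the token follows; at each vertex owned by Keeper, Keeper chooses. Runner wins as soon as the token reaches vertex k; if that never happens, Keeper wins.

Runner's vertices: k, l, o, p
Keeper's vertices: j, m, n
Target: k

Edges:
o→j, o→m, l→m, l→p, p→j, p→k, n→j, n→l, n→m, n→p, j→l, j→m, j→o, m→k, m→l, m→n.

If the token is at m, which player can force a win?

Keeper

A0 = {k}
A1: add {p} — p (Runner) has p→k.
A2: add {l} — l (Runner) has l→p.
A3 = A2; e.g. j (Keeper) can still go to m. Fixed point.
m never enters the attractor, so Keeper can avoid the target forever.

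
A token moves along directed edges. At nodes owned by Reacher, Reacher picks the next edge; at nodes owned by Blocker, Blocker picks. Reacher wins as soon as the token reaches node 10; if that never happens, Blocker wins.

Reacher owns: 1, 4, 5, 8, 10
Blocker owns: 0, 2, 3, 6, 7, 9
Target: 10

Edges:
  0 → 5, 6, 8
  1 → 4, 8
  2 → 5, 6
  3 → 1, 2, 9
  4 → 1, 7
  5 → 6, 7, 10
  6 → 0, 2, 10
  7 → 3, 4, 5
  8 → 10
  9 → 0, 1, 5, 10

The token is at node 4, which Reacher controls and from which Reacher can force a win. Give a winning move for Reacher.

A0 = {10}
A1: add {5, 8} — 5 (Reacher) has 5→10; 8 (Reacher) has 8→10.
A2: add {1} — 1 (Reacher) has 1→8.
A3: add {4} — 4 (Reacher) has 4→1.
A4 = A3; e.g. 0 (Blocker) can still go to 6. Fixed point.
From 4, successor 1 is in the attractor (rank 2); the other successor 7 is not.

1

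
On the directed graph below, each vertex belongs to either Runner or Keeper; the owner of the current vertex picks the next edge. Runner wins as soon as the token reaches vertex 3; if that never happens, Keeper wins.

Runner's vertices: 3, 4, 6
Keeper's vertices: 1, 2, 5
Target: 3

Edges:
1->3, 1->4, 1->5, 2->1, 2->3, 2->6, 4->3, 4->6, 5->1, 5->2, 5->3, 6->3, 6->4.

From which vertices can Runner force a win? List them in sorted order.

A0 = {3}
A1: add {4, 6} — 4 (Runner) has 4→3; 6 (Runner) has 6→3.
A2 = A1; e.g. 1 (Keeper) can still go to 5. Fixed point.
Runner's winning region = {3, 4, 6}.

3, 4, 6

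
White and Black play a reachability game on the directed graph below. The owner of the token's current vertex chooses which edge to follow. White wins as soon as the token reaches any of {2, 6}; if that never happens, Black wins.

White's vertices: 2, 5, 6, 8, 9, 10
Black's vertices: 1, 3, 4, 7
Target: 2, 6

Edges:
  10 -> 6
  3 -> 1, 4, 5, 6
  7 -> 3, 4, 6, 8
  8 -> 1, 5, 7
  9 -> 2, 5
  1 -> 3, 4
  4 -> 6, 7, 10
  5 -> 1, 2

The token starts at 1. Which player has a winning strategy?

A0 = {2, 6}
A1: add {5, 9, 10} — 5 (White) has 5→2; 9 (White) has 9→2; 10 (White) has 10→6.
A2: add {8} — 8 (White) has 8→5.
A3 = A2; e.g. 1 (Black) can still go to 3. Fixed point.
1 never enters the attractor, so Black can avoid the target forever.

Black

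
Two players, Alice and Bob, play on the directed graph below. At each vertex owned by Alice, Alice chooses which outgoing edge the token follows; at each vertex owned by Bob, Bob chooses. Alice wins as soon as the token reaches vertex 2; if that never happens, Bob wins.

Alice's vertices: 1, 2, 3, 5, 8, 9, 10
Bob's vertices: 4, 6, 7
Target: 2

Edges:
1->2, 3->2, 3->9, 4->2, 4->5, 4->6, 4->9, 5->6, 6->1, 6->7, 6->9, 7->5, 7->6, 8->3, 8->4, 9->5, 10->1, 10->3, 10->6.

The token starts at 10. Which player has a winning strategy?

Alice

A0 = {2}
A1: add {1, 3} — 1 (Alice) has 1→2; 3 (Alice) has 3→2.
A2: add {8, 10} — 8 (Alice) has 8→3; 10 (Alice) has 10→1.
A3 = A2; e.g. 4 (Bob) can still go to 5. Fixed point.
10 ∈ A2, so Alice can force the target.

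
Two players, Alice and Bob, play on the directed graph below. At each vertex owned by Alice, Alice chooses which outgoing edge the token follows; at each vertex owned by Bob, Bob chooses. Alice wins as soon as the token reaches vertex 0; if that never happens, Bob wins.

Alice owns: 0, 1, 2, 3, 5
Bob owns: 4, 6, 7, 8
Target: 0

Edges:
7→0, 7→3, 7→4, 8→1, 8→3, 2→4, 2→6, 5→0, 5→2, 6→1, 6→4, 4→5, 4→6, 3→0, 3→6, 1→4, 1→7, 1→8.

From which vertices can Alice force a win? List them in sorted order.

0, 3, 5

A0 = {0}
A1: add {3, 5} — 3 (Alice) has 3→0; 5 (Alice) has 5→0.
A2 = A1; e.g. 1 (Alice) has no edge into A1. Fixed point.
Alice's winning region = {0, 3, 5}.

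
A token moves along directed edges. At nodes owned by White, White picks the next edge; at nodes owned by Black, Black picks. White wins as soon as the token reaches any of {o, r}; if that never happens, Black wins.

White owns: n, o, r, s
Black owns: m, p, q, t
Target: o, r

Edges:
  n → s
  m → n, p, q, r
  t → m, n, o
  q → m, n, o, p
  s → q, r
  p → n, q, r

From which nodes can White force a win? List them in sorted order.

A0 = {o, r}
A1: add {s} — s (White) has s→r.
A2: add {n} — n (White) has n→s.
A3 = A2; e.g. m (Black) can still go to p. Fixed point.
White's winning region = {n, o, r, s}.

n, o, r, s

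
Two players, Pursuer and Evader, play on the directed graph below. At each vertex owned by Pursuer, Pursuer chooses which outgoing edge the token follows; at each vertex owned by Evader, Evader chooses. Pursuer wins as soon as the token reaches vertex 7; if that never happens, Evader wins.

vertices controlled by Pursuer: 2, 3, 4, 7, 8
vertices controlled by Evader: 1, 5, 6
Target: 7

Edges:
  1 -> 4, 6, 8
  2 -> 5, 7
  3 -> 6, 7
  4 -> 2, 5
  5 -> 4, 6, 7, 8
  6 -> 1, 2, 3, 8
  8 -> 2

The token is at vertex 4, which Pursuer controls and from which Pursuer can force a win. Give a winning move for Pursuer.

2

A0 = {7}
A1: add {2, 3} — 2 (Pursuer) has 2→7; 3 (Pursuer) has 3→7.
A2: add {4, 8} — 4 (Pursuer) has 4→2; 8 (Pursuer) has 8→2.
A3 = A2; e.g. 1 (Evader) can still go to 6. Fixed point.
From 4, successor 2 is in the attractor (rank 1); the other successor 5 is not.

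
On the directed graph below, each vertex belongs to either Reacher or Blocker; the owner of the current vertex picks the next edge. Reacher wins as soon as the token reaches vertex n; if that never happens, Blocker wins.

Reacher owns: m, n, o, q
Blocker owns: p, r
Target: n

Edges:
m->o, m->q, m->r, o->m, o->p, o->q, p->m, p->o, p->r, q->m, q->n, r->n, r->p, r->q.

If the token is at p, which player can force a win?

A0 = {n}
A1: add {q} — q (Reacher) has q→n.
A2: add {m, o} — m (Reacher) has m→q; o (Reacher) has o→q.
A3 = A2; e.g. p (Blocker) can still go to r. Fixed point.
p never enters the attractor, so Blocker can avoid the target forever.

Blocker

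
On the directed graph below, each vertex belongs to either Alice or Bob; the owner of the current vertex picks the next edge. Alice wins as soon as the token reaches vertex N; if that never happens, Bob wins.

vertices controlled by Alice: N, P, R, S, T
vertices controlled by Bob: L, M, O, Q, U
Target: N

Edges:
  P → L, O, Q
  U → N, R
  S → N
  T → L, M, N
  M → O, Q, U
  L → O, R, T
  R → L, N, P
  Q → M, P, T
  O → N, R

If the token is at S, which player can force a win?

A0 = {N}
A1: add {R, S, T} — R (Alice) has R→N; S (Alice) has S→N; T (Alice) has T→N.
S ∈ A1, so Alice can force the target.

Alice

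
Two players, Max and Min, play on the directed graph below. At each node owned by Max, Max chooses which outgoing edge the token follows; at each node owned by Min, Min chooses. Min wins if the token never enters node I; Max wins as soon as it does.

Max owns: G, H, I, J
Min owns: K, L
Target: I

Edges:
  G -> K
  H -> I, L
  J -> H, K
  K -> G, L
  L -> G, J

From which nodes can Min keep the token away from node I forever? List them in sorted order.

G, K, L

A0 = {I}
A1: add {H} — H (Max) has H→I.
A2: add {J} — J (Max) has J→H.
A3 = A2; e.g. G (Max) has no edge into A2. Fixed point.
Max's attractor = {H, I, J}; Min avoids the target exactly from the complement.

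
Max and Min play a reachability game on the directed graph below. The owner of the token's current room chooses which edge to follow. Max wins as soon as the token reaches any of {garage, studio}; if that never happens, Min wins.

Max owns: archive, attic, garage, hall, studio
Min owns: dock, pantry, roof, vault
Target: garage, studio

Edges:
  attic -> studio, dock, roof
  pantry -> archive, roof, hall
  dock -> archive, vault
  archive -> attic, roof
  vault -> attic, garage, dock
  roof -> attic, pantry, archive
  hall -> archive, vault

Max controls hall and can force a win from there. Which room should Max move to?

archive

A0 = {garage, studio}
A1: add {attic} — attic (Max) has attic→studio.
A2: add {archive} — archive (Max) has archive→attic.
A3: add {hall} — hall (Max) has hall→archive.
A4 = A3; e.g. pantry (Min) can still go to roof. Fixed point.
From hall, successor archive is in the attractor (rank 2); the other successor vault is not.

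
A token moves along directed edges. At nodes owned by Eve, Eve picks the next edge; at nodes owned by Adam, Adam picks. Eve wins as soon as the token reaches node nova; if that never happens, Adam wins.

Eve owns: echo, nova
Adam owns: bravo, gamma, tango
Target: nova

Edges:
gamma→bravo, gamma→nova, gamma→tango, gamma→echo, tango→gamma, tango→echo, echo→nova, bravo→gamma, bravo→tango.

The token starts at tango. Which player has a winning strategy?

Adam

A0 = {nova}
A1: add {echo} — echo (Eve) has echo→nova.
A2 = A1; e.g. bravo (Adam) can still go to gamma. Fixed point.
tango never enters the attractor, so Adam can avoid the target forever.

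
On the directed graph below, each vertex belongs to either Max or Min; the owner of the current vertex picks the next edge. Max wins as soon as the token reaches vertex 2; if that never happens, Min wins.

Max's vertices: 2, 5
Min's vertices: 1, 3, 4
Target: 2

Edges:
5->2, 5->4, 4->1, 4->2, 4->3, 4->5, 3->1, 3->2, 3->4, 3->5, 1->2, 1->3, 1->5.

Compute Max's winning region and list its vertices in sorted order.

A0 = {2}
A1: add {5} — 5 (Max) has 5→2.
A2 = A1; e.g. 1 (Min) can still go to 3. Fixed point.
Max's winning region = {2, 5}.

2, 5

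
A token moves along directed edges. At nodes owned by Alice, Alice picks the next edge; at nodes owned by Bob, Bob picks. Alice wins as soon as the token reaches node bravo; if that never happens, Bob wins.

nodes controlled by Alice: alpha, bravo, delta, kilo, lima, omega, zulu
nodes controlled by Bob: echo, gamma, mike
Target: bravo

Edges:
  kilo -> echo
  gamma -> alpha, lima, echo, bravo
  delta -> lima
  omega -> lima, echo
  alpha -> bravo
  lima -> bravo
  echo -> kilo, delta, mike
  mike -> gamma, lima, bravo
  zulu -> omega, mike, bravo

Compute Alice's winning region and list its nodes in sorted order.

A0 = {bravo}
A1: add {alpha, lima, zulu} — alpha (Alice) has alpha→bravo; lima (Alice) has lima→bravo; zulu (Alice) has zulu→bravo.
A2: add {delta, omega} — delta (Alice) has delta→lima; omega (Alice) has omega→lima.
A3 = A2; e.g. kilo (Alice) has no edge into A2. Fixed point.
Alice's winning region = {alpha, bravo, delta, lima, omega, zulu}.

alpha, bravo, delta, lima, omega, zulu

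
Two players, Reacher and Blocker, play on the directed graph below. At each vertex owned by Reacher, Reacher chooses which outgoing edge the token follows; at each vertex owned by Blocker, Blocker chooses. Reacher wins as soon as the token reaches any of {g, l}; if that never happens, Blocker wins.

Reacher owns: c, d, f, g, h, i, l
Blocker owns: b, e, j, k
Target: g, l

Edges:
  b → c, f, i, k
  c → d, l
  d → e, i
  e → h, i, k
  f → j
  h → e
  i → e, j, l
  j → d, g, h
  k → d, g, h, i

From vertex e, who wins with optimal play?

A0 = {g, l}
A1: add {c, i} — c (Reacher) has c→l; i (Reacher) has i→l.
A2: add {d} — d (Reacher) has d→i.
A3 = A2; e.g. b (Blocker) can still go to f. Fixed point.
e never enters the attractor, so Blocker can avoid the target forever.

Blocker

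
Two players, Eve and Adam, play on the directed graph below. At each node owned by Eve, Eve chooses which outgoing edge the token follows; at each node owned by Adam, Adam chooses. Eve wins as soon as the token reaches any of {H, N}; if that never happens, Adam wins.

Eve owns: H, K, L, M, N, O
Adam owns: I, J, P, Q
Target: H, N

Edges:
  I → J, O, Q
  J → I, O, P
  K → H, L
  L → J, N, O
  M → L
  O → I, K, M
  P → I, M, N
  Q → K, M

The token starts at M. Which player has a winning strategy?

A0 = {H, N}
A1: add {K, L} — K (Eve) has K→H; L (Eve) has L→N.
A2: add {M, O} — M (Eve) has M→L; O (Eve) has O→K.
M ∈ A2, so Eve can force the target.

Eve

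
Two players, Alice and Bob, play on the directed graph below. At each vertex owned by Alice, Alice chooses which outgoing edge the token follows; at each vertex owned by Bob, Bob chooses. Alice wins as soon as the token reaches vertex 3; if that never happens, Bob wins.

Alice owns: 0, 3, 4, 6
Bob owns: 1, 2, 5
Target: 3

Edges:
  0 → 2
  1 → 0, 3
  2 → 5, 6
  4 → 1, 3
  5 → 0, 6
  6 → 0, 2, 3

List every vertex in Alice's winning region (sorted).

A0 = {3}
A1: add {4, 6} — 4 (Alice) has 4→3; 6 (Alice) has 6→3.
A2 = A1; e.g. 0 (Alice) has no edge into A1. Fixed point.
Alice's winning region = {3, 4, 6}.

3, 4, 6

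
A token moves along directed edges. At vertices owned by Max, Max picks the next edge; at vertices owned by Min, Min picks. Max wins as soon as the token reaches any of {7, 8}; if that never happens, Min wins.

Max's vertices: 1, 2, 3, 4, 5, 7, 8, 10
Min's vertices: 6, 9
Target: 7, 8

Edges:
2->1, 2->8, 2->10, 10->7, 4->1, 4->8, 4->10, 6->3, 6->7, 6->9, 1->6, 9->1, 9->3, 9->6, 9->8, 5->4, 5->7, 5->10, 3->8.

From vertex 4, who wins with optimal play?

Max

A0 = {7, 8}
A1: add {2, 3, 4, 5, 10} — 2 (Max) has 2→8; 3 (Max) has 3→8; 4 (Max) has 4→8; 5 (Max) has 5→7; 10 (Max) has 10→7.
A2 = A1; e.g. 1 (Max) has no edge into A1. Fixed point.
4 ∈ A1, so Max can force the target.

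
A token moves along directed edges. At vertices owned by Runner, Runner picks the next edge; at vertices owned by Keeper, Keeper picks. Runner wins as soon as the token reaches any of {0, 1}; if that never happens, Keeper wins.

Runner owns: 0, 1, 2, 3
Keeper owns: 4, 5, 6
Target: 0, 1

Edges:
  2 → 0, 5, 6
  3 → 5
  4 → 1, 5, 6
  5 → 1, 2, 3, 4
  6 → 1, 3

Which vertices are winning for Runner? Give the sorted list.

0, 1, 2

A0 = {0, 1}
A1: add {2} — 2 (Runner) has 2→0.
A2 = A1; e.g. 3 (Runner) has no edge into A1. Fixed point.
Runner's winning region = {0, 1, 2}.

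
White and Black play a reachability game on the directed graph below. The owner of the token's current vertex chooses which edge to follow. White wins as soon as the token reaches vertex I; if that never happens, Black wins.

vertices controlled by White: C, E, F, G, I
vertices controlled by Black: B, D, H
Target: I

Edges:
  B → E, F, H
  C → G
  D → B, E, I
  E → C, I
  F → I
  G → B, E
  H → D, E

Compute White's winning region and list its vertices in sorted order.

C, E, F, G, I

A0 = {I}
A1: add {E, F} — E (White) has E→I; F (White) has F→I.
A2: add {G} — G (White) has G→E.
A3: add {C} — C (White) has C→G.
A4 = A3; e.g. B (Black) can still go to H. Fixed point.
White's winning region = {C, E, F, G, I}.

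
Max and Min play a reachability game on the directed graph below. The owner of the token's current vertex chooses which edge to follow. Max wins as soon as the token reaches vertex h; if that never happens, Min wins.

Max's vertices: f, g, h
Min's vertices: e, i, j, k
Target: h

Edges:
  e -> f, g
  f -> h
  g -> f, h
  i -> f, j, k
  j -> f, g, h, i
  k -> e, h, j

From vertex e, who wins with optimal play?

Max

A0 = {h}
A1: add {f, g} — f (Max) has f→h; g (Max) has g→h.
A2: add {e} — e (Min): all of {f, g} already in.
A3 = A2; e.g. i (Min) can still go to j. Fixed point.
e ∈ A2, so Max can force the target.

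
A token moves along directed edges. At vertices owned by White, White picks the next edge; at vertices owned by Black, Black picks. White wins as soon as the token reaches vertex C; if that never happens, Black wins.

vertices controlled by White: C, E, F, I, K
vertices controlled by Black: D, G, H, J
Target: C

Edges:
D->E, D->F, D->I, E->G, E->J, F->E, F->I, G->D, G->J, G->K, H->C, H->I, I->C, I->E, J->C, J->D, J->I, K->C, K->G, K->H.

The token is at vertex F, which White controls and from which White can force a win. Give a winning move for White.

I

A0 = {C}
A1: add {I, K} — I (White) has I→C; K (White) has K→C.
A2: add {F, H} — F (White) has F→I; H (Black): all of {C, I} already in.
A3 = A2; e.g. D (Black) can still go to E. Fixed point.
From F, successor I is in the attractor (rank 1); the other successor E is not.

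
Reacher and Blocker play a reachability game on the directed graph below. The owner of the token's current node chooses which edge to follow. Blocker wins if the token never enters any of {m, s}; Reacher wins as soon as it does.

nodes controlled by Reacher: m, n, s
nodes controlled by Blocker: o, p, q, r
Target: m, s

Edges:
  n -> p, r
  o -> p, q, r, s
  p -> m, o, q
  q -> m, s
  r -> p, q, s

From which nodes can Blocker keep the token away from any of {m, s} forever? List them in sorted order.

A0 = {m, s}
A1: add {q} — q (Blocker): all of {m, s} already in.
A2 = A1; e.g. n (Reacher) has no edge into A1. Fixed point.
Reacher's attractor = {m, q, s}; Blocker avoids the target exactly from the complement.

n, o, p, r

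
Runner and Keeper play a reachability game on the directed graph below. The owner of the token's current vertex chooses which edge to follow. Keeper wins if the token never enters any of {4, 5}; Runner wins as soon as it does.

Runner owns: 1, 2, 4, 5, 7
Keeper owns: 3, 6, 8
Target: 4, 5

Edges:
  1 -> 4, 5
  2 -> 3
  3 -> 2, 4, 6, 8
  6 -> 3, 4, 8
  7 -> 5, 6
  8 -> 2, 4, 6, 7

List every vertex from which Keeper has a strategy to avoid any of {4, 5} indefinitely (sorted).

2, 3, 6, 8

A0 = {4, 5}
A1: add {1, 7} — 1 (Runner) has 1→4; 7 (Runner) has 7→5.
A2 = A1; e.g. 2 (Runner) has no edge into A1. Fixed point.
Runner's attractor = {1, 4, 5, 7}; Keeper avoids the target exactly from the complement.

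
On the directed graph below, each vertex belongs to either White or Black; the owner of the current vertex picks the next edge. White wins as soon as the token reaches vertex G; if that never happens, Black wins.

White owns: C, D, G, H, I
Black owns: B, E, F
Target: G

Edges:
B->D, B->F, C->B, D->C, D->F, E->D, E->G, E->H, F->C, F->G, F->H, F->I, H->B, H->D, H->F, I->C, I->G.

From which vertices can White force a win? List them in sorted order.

G, I

A0 = {G}
A1: add {I} — I (White) has I→G.
A2 = A1; e.g. B (Black) can still go to D. Fixed point.
White's winning region = {G, I}.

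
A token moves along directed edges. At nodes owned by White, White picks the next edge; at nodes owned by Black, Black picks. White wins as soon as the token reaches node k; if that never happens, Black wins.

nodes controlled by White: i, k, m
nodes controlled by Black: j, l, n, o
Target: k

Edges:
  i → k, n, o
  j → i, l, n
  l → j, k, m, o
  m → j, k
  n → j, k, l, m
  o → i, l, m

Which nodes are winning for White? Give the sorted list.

i, k, m

A0 = {k}
A1: add {i, m} — i (White) has i→k; m (White) has m→k.
A2 = A1; e.g. j (Black) can still go to l. Fixed point.
White's winning region = {i, k, m}.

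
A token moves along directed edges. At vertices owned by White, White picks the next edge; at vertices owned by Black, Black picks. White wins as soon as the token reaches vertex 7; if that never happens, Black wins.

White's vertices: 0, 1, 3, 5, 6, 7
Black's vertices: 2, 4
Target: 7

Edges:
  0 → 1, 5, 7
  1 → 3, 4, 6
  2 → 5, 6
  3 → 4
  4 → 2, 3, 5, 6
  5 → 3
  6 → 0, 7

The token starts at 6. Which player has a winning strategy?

White

A0 = {7}
A1: add {0, 6} — 0 (White) has 0→7; 6 (White) has 6→7.
6 ∈ A1, so White can force the target.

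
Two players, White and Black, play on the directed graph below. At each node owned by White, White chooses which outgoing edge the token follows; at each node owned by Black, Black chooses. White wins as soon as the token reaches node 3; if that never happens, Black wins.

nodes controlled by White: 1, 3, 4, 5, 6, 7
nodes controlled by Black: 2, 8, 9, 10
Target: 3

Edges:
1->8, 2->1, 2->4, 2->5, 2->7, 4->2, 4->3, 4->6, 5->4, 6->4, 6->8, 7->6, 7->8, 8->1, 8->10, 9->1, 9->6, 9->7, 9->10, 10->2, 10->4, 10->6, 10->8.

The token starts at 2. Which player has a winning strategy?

Black

A0 = {3}
A1: add {4} — 4 (White) has 4→3.
A2: add {5, 6} — 5 (White) has 5→4; 6 (White) has 6→4.
A3: add {7} — 7 (White) has 7→6.
A4 = A3; e.g. 1 (White) has no edge into A3. Fixed point.
2 never enters the attractor, so Black can avoid the target forever.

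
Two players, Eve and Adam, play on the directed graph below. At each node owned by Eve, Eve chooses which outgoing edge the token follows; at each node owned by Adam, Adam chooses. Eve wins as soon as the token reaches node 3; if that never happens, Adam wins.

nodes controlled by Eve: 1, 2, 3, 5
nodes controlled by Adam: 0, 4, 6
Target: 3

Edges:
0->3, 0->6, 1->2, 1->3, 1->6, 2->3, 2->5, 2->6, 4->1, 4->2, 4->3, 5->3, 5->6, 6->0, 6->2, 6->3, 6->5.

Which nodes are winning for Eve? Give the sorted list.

1, 2, 3, 4, 5

A0 = {3}
A1: add {1, 2, 5} — 1 (Eve) has 1→3; 2 (Eve) has 2→3; 5 (Eve) has 5→3.
A2: add {4} — 4 (Adam): all of {1, 2, 3} already in.
A3 = A2; e.g. 0 (Adam) can still go to 6. Fixed point.
Eve's winning region = {1, 2, 3, 4, 5}.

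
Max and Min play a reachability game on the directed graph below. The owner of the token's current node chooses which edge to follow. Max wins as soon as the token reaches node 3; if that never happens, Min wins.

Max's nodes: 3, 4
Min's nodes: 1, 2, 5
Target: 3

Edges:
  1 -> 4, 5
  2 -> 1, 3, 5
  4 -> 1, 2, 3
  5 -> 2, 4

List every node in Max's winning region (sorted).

A0 = {3}
A1: add {4} — 4 (Max) has 4→3.
A2 = A1; e.g. 1 (Min) can still go to 5. Fixed point.
Max's winning region = {3, 4}.

3, 4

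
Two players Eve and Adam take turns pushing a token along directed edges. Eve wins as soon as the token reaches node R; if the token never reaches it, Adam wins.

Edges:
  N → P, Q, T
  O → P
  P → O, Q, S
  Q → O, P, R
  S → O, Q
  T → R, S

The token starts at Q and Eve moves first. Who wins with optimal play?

Track states (vertex, player-to-move).
A0 = {(R,Eve), (R,Adam)}
A1: add {(Q,Eve), (T,Eve)}.
(Q,Eve) ∈ A1 ⇒ Eve forces the target.

Eve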